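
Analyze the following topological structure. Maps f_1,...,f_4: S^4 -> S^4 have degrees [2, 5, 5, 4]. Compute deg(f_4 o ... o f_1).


Degree is multiplicative: deg(composition) = product of degrees.
= (2) * (5) * (5) * (4) = 200

200


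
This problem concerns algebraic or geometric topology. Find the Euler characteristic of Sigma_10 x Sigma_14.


chi(Sigma_10) = 2 - 2*10 = -18
chi(Sigma_14) = 2 - 2*14 = -26
chi(product) = (-18) * (-26) = 468

468


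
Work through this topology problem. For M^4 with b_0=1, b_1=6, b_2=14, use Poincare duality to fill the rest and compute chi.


By Poincare duality b_k = b_{4-k}, so full Betti numbers: b_0=1, b_1=6, b_2=14, b_3=6, b_4=1.
chi = sum (-1)^k b_k = 4

4


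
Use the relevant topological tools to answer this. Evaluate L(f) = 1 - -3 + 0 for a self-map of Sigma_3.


L(f) = tr(f_0*) - tr(f_1*) + tr(f_2*).
= 1 - (-3) + (0)
= 4

4


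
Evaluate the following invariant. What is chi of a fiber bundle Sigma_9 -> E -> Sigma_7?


For a fiber bundle F -> E -> B (with CW structure): chi(E) = chi(B) * chi(F).
chi(Sigma_7) = -12, chi(Sigma_9) = -16.
chi(E) = (-12) * (-16) = 192

192


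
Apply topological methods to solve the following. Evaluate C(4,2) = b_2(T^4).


By the Kunneth formula, b_k(T^n) = C(n,k).
b_2(T^4) = C(4,2).
C(4,2) = 4!/(2!*2!) = 6

6


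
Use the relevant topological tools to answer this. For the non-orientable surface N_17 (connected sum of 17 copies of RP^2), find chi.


For a non-orientable closed surface with k crosscaps: chi = 2 - k.
Here k = 17.
chi = 2 - 17 = -15

-15


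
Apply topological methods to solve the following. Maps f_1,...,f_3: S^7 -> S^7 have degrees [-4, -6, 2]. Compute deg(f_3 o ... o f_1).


Degree is multiplicative: deg(composition) = product of degrees.
= (-4) * (-6) * (2) = 48

48


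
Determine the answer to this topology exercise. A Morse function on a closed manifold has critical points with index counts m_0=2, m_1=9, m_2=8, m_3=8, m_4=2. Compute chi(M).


Morse theory: chi(M) = sum_k (-1)^k m_k where m_k = #(index-k critical points).
= (2) + (-9) + (8) + (-8) + (2) = -5

-5


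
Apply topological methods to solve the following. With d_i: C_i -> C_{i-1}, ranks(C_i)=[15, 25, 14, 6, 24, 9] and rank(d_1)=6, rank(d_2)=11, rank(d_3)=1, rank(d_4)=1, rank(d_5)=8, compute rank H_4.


rank H_k = rank(ker d_k) - rank(im d_{k+1}).
rank(ker d_4) = rank(C_4) - rank(d_4) = 24 - 1 = 23.
rank(im d_{4+1}) = 8.
rank H_4 = 23 - 8 = 15

15


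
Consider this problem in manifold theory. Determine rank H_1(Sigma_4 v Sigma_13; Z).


For a wedge: H_1(A v B) = H_1(A) + H_1(B).
b_1(Sigma_4) = 8, b_1(Sigma_13) = 26.
b_1 = 8 + 26 = 34

34


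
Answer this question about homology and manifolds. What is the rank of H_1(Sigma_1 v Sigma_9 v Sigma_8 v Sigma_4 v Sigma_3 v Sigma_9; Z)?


For a wedge X v Y: reduced H_k(X v Y) = H_k(X) + H_k(Y).
Each Sigma_g contributes b_1 = 2g.
b_1 = 2 + 18 + 16 + 8 + 6 + 18 = 68

68


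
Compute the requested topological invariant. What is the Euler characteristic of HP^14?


HP^14 has one cell in each dimension 0, 4, ..., 4*14 (14+1 cells, all even-dim).
chi = 14 + 1 = 15

15


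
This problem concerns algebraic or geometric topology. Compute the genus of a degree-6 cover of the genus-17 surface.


For an n-sheeted cover: chi(E) = n * chi(B).
chi(Sigma_17) = 2 - 2*17 = -32.
chi(E) = 6 * (-32) = -192.
genus(E) = (2 - chi(E))/2 = (2 - (-192))/2 = 194/2 = 97

97


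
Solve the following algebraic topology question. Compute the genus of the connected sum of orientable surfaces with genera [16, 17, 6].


Genus is additive under connected sum of orientable surfaces.
g = 16 + 17 + 6 = 39

39


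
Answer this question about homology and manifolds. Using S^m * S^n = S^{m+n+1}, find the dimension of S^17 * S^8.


Join of spheres: S^m * S^n = S^{m+n+1}.
dim = 17 + 8 + 1 = 26

26


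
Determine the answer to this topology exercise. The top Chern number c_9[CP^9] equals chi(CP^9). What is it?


For any closed oriented manifold, <e(TM),[M]> = chi(M).
chi(CP^9) = 9+1 = 10

10


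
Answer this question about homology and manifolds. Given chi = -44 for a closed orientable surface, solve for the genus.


chi = 2 - 2g for closed orientable surfaces.
-44 = 2 - 2g
2g = 2 - (-44) = 46
g = 23

23


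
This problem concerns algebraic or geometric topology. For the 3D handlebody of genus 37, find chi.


A genus-g handlebody deformation retracts to a wedge of g circles.
chi(vee_g S^1) = 1 - g.
chi(H_37) = 1 - 37 = -36

-36


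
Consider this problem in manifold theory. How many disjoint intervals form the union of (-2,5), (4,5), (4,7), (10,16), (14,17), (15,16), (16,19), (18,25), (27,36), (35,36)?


Sort and merge overlapping open intervals.
Merged: (-2,7), (10,25), (27,36).
Number of components = 3

3


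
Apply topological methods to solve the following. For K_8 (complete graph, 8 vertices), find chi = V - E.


K_8: V = 8, E = C(8,2) = 28.
chi = V - E = 8 - 28 = -20

-20


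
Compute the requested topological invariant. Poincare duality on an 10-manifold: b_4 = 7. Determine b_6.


Poincare duality for closed orientable n-manifolds: b_k = b_{n-k}.
Here n = 10, so b_6 = b_4 = 7

7


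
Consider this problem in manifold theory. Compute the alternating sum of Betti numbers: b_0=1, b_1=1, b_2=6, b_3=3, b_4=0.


chi = sum_k (-1)^k b_k.
= (1) + (-1) + (6) + (-3) + (0)
= 3

3


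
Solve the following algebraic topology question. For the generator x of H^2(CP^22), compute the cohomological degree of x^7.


|x| = 2 in H^*(CP^n).
|x^7| = 7 * |x| = 7 * 2 = 14

14


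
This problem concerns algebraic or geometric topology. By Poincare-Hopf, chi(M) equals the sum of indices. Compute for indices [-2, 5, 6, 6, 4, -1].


Poincare-Hopf: chi(M) = sum of indices of zeros.
chi = (-2) + (5) + (6) + (6) + (4) + (-1) = 18

18


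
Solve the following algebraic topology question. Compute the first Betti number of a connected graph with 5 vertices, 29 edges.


For a connected graph: rank(pi_1) = b_1 = E - V + 1 = 1 - chi.
chi = V - E = 5 - 29 = -24.
rank = 1 - (-24) = 29 - 5 + 1 = 25

25


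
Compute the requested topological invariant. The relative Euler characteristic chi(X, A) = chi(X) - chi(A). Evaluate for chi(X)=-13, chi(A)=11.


Relative Euler characteristic: chi(X, A) = chi(X) - chi(A).
= -13 - (11) = -24

-24


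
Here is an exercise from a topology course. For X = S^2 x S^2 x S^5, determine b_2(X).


Each S^d has Poincare polynomial 1 + t^d.
The product S^2 x S^2 x S^5 has Poincare polynomial prod(1+t^d_i).
Expanding: b_0=1, b_2=2, b_4=1, b_5=1, b_7=2, b_9=1.
b_2 = 2

2


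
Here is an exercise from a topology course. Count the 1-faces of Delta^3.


Delta^3 has 3+1 vertices. A 1-face is a choice of 1+1 vertices.
f_1 = C(3+1, 1+1) = C(4,2) = 6

6


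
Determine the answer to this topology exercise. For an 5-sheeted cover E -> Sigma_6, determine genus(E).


For an n-sheeted cover: chi(E) = n * chi(B).
chi(Sigma_6) = 2 - 2*6 = -10.
chi(E) = 5 * (-10) = -50.
genus(E) = (2 - chi(E))/2 = (2 - (-50))/2 = 52/2 = 26

26


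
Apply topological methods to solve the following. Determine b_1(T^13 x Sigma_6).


pi_1(A x B) = pi_1(A) x pi_1(B); rank of abelianization = b_1.
b_1(T^13) = 13, b_1(Sigma_6) = 2*6 = 12.
b_1(product) = 13 + 12 = 25

25


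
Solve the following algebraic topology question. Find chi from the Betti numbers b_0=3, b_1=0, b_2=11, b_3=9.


chi = sum_k (-1)^k b_k.
= (3) + (0) + (11) + (-9)
= 5

5


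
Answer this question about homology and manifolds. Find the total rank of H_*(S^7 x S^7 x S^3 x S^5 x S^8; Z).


Total Betti number is multiplicative under products.
Each S^d (d>=1) has total Betti number 2.
There are 5 sphere factors.
Total = 2^5 = 32

32


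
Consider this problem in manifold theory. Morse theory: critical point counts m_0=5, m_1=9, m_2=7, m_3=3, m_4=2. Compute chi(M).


Morse theory: chi(M) = sum_k (-1)^k m_k where m_k = #(index-k critical points).
= (5) + (-9) + (7) + (-3) + (2) = 2

2


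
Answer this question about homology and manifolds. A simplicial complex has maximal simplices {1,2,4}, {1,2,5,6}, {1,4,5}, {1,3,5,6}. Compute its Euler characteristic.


Enumerate all faces; f-vector: f_0=6, f_1=12, f_2=9, f_3=2.
chi = sum (-1)^k f_k = 1

1


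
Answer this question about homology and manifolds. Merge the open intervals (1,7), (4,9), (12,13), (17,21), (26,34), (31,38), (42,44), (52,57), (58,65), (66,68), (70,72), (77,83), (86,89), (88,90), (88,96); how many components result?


Sort and merge overlapping open intervals.
Merged: (1,9), (12,13), (17,21), (26,38), (42,44), (52,57), (58,65), (66,68), (70,72), (77,83), (86,96).
Number of components = 11

11


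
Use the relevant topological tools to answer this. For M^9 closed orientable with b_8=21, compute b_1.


Poincare duality for closed orientable n-manifolds: b_k = b_{n-k}.
Here n = 9, so b_1 = b_8 = 21

21


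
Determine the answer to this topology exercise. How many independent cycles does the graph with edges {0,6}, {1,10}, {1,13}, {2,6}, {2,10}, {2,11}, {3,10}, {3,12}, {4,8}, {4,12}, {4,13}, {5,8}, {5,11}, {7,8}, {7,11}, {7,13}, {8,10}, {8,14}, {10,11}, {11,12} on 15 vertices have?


b_1 = E - V + (number of components).
E = 20, V = 15, components = 2.
b_1 = 20 - 15 + 2 = 7

7


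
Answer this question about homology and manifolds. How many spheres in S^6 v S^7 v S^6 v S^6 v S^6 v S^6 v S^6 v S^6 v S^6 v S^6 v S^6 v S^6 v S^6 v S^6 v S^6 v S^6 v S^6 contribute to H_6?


For a wedge of spheres, H_k (k>0) is free on one generator per sphere of dimension k.
Spheres of dimension 6: count = 16.
b_6 = 16

16


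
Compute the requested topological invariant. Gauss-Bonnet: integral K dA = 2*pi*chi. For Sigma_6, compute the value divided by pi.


Gauss-Bonnet: integral K dA = 2*pi*chi(M).
chi(Sigma_6) = 2 - 2*6 = -10.
(integral K dA)/pi = 2*chi = 2*(-10) = -20

-20


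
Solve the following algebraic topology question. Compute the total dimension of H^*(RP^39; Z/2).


H^k(RP^39; Z/2) = Z/2 for each 0 <= k <= 39.
Total dimension = 39 + 1 = 40

40


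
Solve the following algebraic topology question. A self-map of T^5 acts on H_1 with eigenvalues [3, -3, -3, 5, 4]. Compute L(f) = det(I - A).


For a torus self-map: L(f) = det(I - A) where A acts on H_1.
L(f) = (1-3) * (1--3) * (1--3) * (1-5) * (1-4) = -2 * 4 * 4 * -4 * -3 = -384

-384


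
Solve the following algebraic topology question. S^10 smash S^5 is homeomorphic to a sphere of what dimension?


S^m ^ S^n = S^{m+n}.
k = 10 + 5 = 15

15


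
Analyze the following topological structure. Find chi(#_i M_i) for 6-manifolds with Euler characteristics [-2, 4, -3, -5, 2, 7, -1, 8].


For n-manifolds: chi(A#B) = chi(A) + chi(B) - chi(S^6).
chi(S^6) = 1 + (-1)^6 = 2.
chi(#) = (sum chi_i) - (8-1)*chi(S^6) = 10 - 7*2 = -4

-4


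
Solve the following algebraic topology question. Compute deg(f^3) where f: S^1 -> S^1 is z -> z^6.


deg(f) = 6. Degree is multiplicative: deg(f^3) = (deg f)^3.
deg(f^3) = (6)^3 = 216

216


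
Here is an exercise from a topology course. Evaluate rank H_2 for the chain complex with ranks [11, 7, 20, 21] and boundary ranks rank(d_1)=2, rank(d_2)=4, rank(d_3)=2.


rank H_k = rank(ker d_k) - rank(im d_{k+1}).
rank(ker d_2) = rank(C_2) - rank(d_2) = 20 - 4 = 16.
rank(im d_{2+1}) = 2.
rank H_2 = 16 - 2 = 14

14


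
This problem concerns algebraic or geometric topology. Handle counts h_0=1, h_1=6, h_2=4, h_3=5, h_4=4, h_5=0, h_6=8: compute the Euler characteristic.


Handles of index k contribute (-1)^k to chi (same as CW cells).
chi = (1) + (-6) + (4) + (-5) + (4) + (0) + (8) = 6

6


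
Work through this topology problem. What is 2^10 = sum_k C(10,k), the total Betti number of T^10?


b_k(T^10) = C(10,k), so the sum over k is sum_k C(10,k) = 2^10.
Total = 2^10 = 1024

1024


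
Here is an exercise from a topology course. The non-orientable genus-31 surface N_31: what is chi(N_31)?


For a non-orientable closed surface with k crosscaps: chi = 2 - k.
Here k = 31.
chi = 2 - 31 = -29

-29


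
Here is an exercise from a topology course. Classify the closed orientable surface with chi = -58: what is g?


chi = 2 - 2g for closed orientable surfaces.
-58 = 2 - 2g
2g = 2 - (-58) = 60
g = 30

30


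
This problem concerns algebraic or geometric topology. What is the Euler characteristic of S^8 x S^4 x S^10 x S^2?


chi is multiplicative: chi(X x Y) = chi(X) chi(Y).
Each even-dim sphere has chi = 2. There are 4 factors.
chi = 2^4 = 16

16


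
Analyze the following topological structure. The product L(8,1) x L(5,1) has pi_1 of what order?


pi_1(X x Y) = pi_1(X) x pi_1(Y).
pi_1(L(8,1)) = Z/8, pi_1(L(5,1)) = Z/5.
|Z/8 x Z/5| = 8 * 5 = 40

40


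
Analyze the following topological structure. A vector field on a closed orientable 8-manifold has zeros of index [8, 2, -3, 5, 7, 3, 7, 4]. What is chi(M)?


Poincare-Hopf: chi(M) = sum of indices of zeros.
chi = (8) + (2) + (-3) + (5) + (7) + (3) + (7) + (4) = 33

33


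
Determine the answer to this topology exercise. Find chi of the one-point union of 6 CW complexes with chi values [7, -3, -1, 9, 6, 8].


chi(A v B) = chi(A) + chi(B) - 1 (one point identified).
For 6 spaces: chi = (sum chi_i) - (6 - 1).
sum = 26; chi = 26 - 5 = 21

21


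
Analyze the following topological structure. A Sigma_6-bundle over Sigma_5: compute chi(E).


For a fiber bundle F -> E -> B (with CW structure): chi(E) = chi(B) * chi(F).
chi(Sigma_5) = -8, chi(Sigma_6) = -10.
chi(E) = (-8) * (-10) = 80

80


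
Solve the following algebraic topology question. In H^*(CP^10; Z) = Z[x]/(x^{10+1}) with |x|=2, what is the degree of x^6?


|x| = 2 in H^*(CP^n).
|x^6| = 6 * |x| = 6 * 2 = 12

12


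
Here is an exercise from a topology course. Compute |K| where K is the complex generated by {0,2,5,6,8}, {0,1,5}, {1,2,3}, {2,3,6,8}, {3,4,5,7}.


Each maximal simplex on m vertices has 2^m - 1 nonempty faces.
Take the union (dedupe shared faces).
Total distinct faces = 59

59


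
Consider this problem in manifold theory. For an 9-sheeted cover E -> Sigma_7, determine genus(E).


For an n-sheeted cover: chi(E) = n * chi(B).
chi(Sigma_7) = 2 - 2*7 = -12.
chi(E) = 9 * (-12) = -108.
genus(E) = (2 - chi(E))/2 = (2 - (-108))/2 = 110/2 = 55

55


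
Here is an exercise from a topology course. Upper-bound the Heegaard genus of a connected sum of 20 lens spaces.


Heegaard genus satisfies g(A#B) <= g(A) + g(B).
Each lens space has g = 1.
Upper bound: 20 * 1 = 20

20


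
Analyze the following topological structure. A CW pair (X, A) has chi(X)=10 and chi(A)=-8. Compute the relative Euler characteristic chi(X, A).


Relative Euler characteristic: chi(X, A) = chi(X) - chi(A).
= 10 - (-8) = 18

18


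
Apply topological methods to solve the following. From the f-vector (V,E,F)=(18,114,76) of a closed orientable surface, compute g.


chi = V - E + F = 18 - 114 + 76 = -20
For orientable closed surface: chi = 2 - 2g, so g = (2 - chi)/2.
g = (2 - (-20)) / 2 = 22 / 2 = 11

11


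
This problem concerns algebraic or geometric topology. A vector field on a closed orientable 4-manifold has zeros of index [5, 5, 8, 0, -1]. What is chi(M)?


Poincare-Hopf: chi(M) = sum of indices of zeros.
chi = (5) + (5) + (8) + (0) + (-1) = 17

17


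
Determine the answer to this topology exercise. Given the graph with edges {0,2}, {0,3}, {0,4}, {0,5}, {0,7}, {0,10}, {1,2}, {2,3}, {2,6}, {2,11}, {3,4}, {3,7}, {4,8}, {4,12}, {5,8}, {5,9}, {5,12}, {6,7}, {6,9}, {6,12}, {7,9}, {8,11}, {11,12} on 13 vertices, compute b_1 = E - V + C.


b_1 = E - V + (number of components).
E = 23, V = 13, components = 1.
b_1 = 23 - 13 + 1 = 11

11


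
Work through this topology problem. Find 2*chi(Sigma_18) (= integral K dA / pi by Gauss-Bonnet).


Gauss-Bonnet: integral K dA = 2*pi*chi(M).
chi(Sigma_18) = 2 - 2*18 = -34.
(integral K dA)/pi = 2*chi = 2*(-34) = -68

-68


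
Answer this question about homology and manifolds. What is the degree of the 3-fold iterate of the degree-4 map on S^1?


deg(f) = 4. Degree is multiplicative: deg(f^3) = (deg f)^3.
deg(f^3) = (4)^3 = 64

64


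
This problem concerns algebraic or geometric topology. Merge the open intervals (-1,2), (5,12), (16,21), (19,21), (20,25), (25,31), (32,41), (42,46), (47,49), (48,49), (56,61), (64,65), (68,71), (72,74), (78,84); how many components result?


Sort and merge overlapping open intervals.
Merged: (-1,2), (5,12), (16,25), (25,31), (32,41), (42,46), (47,49), (56,61), (64,65), (68,71), (72,74), (78,84).
Number of components = 12

12


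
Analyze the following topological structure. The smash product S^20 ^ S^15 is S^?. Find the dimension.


S^m ^ S^n = S^{m+n}.
k = 20 + 15 = 35

35


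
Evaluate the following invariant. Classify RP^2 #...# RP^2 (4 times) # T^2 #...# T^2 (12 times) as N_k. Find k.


Since a >= 1, the sum is non-orientable; each T^2 can be replaced by RP^2 # RP^2 (since T^2#RP^2 = 3RP^2).
Total crosscaps k = 4 + 2*12 = 28.
Check via chi: chi = 4*1 + 12*0 - (4+12-1)*2 = -26 = 2 - k = -26. Consistent.

28


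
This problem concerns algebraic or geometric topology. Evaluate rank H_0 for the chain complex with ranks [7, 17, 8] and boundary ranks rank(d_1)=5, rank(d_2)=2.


rank H_k = rank(ker d_k) - rank(im d_{k+1}).
rank(ker d_0) = rank(C_0) - rank(d_0) = 7 - 0 = 7.
rank(im d_{0+1}) = 5.
rank H_0 = 7 - 5 = 2

2


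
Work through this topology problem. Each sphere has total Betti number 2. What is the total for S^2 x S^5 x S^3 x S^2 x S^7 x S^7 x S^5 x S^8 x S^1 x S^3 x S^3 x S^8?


Total Betti number is multiplicative under products.
Each S^d (d>=1) has total Betti number 2.
There are 12 sphere factors.
Total = 2^12 = 4096

4096


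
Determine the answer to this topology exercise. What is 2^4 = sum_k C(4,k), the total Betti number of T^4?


b_k(T^4) = C(4,k), so the sum over k is sum_k C(4,k) = 2^4.
Total = 2^4 = 16

16


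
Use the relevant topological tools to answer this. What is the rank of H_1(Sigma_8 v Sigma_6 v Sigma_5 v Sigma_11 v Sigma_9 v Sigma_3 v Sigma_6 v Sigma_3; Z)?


For a wedge X v Y: reduced H_k(X v Y) = H_k(X) + H_k(Y).
Each Sigma_g contributes b_1 = 2g.
b_1 = 16 + 12 + 10 + 22 + 18 + 6 + 12 + 6 = 102

102


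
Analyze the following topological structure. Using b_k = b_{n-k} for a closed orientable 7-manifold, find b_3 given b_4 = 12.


Poincare duality for closed orientable n-manifolds: b_k = b_{n-k}.
Here n = 7, so b_3 = b_4 = 12

12


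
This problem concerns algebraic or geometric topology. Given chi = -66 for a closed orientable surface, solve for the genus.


chi = 2 - 2g for closed orientable surfaces.
-66 = 2 - 2g
2g = 2 - (-66) = 68
g = 34

34


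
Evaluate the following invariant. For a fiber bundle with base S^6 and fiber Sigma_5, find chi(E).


chi(S^6) = 2 (n even), chi(Sigma_5) = 2 - 2*5 = -8.
chi(E) = 2 * (-8) = -16

-16


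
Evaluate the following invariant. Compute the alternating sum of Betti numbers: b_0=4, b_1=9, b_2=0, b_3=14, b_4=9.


chi = sum_k (-1)^k b_k.
= (4) + (-9) + (0) + (-14) + (9)
= -10

-10


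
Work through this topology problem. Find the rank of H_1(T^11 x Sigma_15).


pi_1(A x B) = pi_1(A) x pi_1(B); rank of abelianization = b_1.
b_1(T^11) = 11, b_1(Sigma_15) = 2*15 = 30.
b_1(product) = 11 + 30 = 41

41


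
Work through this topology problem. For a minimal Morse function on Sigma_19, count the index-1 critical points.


A perfect Morse function has m_k = b_k.
For Sigma_19: b_0=1, b_1=2g=38, b_2=1.
Saddles m_1 = 2g = 38

38


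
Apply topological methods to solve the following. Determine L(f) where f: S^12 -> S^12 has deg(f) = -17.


On S^12: L(f) = tr(f_0*) + (-1)^12 tr(f_12*) = 1 + (-1)^12 * deg(f).
L(f) = 1 + (-1)^12 * -17 = 1 + -17 = -16

-16


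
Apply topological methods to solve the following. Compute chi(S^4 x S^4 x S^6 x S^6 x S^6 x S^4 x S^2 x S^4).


chi is multiplicative: chi(X x Y) = chi(X) chi(Y).
Each even-dim sphere has chi = 2. There are 8 factors.
chi = 2^8 = 256

256


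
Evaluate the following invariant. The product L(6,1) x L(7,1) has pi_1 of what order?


pi_1(X x Y) = pi_1(X) x pi_1(Y).
pi_1(L(6,1)) = Z/6, pi_1(L(7,1)) = Z/7.
|Z/6 x Z/7| = 6 * 7 = 42

42


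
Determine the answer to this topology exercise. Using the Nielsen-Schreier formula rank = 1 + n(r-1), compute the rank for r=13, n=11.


Nielsen-Schreier: an index-n subgroup of F_r is free of rank 1 + n(r-1).
Equivalently: chi(cover) = n*chi(base); chi(vee_r S^1) = 1 - 13 = -12.
chi(E) = 11*(-12) = -132; rank = 1 - chi(E) = 1 - (-132) = 133.
rank = 1 + 11*(13-1) = 1 + 132 = 133

133


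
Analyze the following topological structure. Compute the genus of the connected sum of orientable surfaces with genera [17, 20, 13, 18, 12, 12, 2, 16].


Genus is additive under connected sum of orientable surfaces.
g = 17 + 20 + 13 + 18 + 12 + 12 + 2 + 16 = 110

110


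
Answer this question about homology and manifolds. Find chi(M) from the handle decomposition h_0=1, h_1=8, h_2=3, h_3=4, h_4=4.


Handles of index k contribute (-1)^k to chi (same as CW cells).
chi = (1) + (-8) + (3) + (-4) + (4) = -4

-4


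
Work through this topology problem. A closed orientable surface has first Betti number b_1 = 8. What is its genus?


For a closed orientable surface: b_1 = 2g.
8 = 2g
g = 8 / 2 = 4

4


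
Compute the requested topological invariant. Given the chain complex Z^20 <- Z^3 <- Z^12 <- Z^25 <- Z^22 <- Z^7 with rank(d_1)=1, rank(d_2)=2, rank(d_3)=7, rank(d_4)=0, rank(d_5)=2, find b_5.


rank H_k = rank(ker d_k) - rank(im d_{k+1}).
rank(ker d_5) = rank(C_5) - rank(d_5) = 7 - 2 = 5.
rank(im d_{5+1}) = 0.
rank H_5 = 5 - 0 = 5

5


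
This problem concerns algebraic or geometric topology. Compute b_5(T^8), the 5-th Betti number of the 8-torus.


By the Kunneth formula, b_k(T^n) = C(n,k).
b_5(T^8) = C(8,5).
C(8,5) = 8!/(5!*3!) = 56

56


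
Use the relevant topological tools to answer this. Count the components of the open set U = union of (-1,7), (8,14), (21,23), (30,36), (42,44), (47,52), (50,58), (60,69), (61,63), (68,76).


Sort and merge overlapping open intervals.
Merged: (-1,7), (8,14), (21,23), (30,36), (42,44), (47,58), (60,76).
Number of components = 7

7


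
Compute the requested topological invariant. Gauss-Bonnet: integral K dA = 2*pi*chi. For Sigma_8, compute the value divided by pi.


Gauss-Bonnet: integral K dA = 2*pi*chi(M).
chi(Sigma_8) = 2 - 2*8 = -14.
(integral K dA)/pi = 2*chi = 2*(-14) = -28

-28


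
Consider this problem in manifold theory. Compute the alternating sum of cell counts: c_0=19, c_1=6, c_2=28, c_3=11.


chi = sum_k (-1)^k c_k.
= (-1)^0*19 + (-1)^1*6 + (-1)^2*28 + (-1)^3*11
= (19) + (-6) + (28) + (-11)
= 30

30


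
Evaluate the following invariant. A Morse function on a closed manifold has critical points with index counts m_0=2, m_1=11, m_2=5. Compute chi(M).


Morse theory: chi(M) = sum_k (-1)^k m_k where m_k = #(index-k critical points).
= (2) + (-11) + (5) = -4

-4


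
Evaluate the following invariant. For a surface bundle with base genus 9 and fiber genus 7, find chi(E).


For a fiber bundle F -> E -> B (with CW structure): chi(E) = chi(B) * chi(F).
chi(Sigma_9) = -16, chi(Sigma_7) = -12.
chi(E) = (-16) * (-12) = 192

192


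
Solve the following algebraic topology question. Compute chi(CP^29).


CP^29 has one cell in each even dimension 0, 2, ..., 2*29 (29+1 cells total).
All cells are even-dimensional, so chi = number of cells.
chi = 29 + 1 = 30

30


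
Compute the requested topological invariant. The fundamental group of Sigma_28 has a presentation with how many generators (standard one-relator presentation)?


Standard presentation: pi_1(Sigma_g) = <a_1,b_1,...,a_g,b_g | [a_1,b_1]...[a_g,b_g] = 1>.
Number of generators = 2g = 2*28 = 56

56


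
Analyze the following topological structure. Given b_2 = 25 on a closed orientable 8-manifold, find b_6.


Poincare duality for closed orientable n-manifolds: b_k = b_{n-k}.
Here n = 8, so b_6 = b_2 = 25

25


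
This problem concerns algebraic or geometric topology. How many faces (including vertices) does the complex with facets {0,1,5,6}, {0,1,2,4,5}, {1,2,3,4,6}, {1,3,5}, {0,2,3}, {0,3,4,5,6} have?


Each maximal simplex on m vertices has 2^m - 1 nonempty faces.
Take the union (dedupe shared faces).
Total distinct faces = 78

78


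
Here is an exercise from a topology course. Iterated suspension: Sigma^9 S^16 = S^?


Each suspension raises dimension by 1: Sigma S^n = S^{n+1}.
Sigma^9 S^16 = S^{16+9} = S^25

25


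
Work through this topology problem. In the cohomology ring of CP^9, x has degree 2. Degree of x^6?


|x| = 2 in H^*(CP^n).
|x^6| = 6 * |x| = 6 * 2 = 12

12


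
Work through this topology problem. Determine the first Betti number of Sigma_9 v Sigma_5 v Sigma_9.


For a wedge X v Y: reduced H_k(X v Y) = H_k(X) + H_k(Y).
Each Sigma_g contributes b_1 = 2g.
b_1 = 18 + 10 + 18 = 46

46


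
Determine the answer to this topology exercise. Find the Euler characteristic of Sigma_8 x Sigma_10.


chi(Sigma_8) = 2 - 2*8 = -14
chi(Sigma_10) = 2 - 2*10 = -18
chi(product) = (-14) * (-18) = 252

252


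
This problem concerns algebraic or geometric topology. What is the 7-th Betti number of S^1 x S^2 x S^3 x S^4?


Each S^d has Poincare polynomial 1 + t^d.
The product S^1 x S^2 x S^3 x S^4 has Poincare polynomial prod(1+t^d_i).
Expanding: b_0=1, b_1=1, b_2=1, b_3=2, b_4=2, b_5=2, b_6=2, b_7=2, b_8=1, b_9=1, b_10=1.
b_7 = 2

2


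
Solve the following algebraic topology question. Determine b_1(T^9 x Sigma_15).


pi_1(A x B) = pi_1(A) x pi_1(B); rank of abelianization = b_1.
b_1(T^9) = 9, b_1(Sigma_15) = 2*15 = 30.
b_1(product) = 9 + 30 = 39

39


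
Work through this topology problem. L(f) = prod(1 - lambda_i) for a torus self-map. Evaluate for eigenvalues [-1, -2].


For a torus self-map: L(f) = det(I - A) where A acts on H_1.
L(f) = (1--1) * (1--2) = 2 * 3 = 6

6


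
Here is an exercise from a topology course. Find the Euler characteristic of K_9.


K_9: V = 9, E = C(9,2) = 36.
chi = V - E = 9 - 36 = -27

-27


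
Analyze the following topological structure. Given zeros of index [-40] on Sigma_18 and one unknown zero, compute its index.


Poincare-Hopf: sum of indices = chi(M).
chi(Sigma_18) = 2 - 2*18 = -34.
Sum of known indices = -40.
x = chi - (sum known) = -34 - (-40) = 6

6


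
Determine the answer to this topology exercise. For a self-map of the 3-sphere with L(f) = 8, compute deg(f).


L(f) = 1 + (-1)^3 deg(f) on S^3.
8 = 1 + (-1)^3 * deg(f)
(-1)^3 * deg(f) = 7
deg(f) = -7

-7


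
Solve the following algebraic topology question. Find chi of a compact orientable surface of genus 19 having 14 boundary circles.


For a compact orientable surface with genus g and b boundary components: chi = 2 - 2g - b.
chi = 2 - 2*19 - 14 = 2 - 38 - 14 = -50

-50


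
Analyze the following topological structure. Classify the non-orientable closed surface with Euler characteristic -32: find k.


chi = 2 - k for closed non-orientable surfaces with k crosscaps.
-32 = 2 - k
k = 2 - (-32) = 34

34


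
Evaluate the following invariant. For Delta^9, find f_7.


Delta^9 has 9+1 vertices. A 7-face is a choice of 7+1 vertices.
f_7 = C(9+1, 7+1) = C(10,8) = 45

45


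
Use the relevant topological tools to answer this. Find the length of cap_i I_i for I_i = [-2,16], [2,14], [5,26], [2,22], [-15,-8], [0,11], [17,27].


Intersection = [max(a_i), min(b_i)] = [17, -8].
Since 17 > -8, the intersection is empty.
Length = 0

0


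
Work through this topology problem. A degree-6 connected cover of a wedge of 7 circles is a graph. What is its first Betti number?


Nielsen-Schreier: an index-n subgroup of F_r is free of rank 1 + n(r-1).
Equivalently: chi(cover) = n*chi(base); chi(vee_r S^1) = 1 - 7 = -6.
chi(E) = 6*(-6) = -36; rank = 1 - chi(E) = 1 - (-36) = 37.
rank = 1 + 6*(7-1) = 1 + 36 = 37

37


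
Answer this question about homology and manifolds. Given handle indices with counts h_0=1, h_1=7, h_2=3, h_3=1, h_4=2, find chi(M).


Handles of index k contribute (-1)^k to chi (same as CW cells).
chi = (1) + (-7) + (3) + (-1) + (2) = -2

-2


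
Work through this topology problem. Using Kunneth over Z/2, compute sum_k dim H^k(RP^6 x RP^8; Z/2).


dim H^*(RP^n; Z/2) = n+1 (one Z/2 in each degree 0..n).
Total Betti number is multiplicative.
Total = (6+1) * (8+1) = 7 * 9 = 63

63


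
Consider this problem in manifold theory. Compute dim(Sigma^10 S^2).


Each suspension raises dimension by 1: Sigma S^n = S^{n+1}.
Sigma^10 S^2 = S^{2+10} = S^12

12


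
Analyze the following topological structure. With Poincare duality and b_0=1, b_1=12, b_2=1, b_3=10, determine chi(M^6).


By Poincare duality b_k = b_{6-k}, so full Betti numbers: b_0=1, b_1=12, b_2=1, b_3=10, b_4=1, b_5=12, b_6=1.
chi = sum (-1)^k b_k = -30

-30


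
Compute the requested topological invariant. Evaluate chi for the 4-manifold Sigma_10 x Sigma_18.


chi(Sigma_10) = 2 - 2*10 = -18
chi(Sigma_18) = 2 - 2*18 = -34
chi(product) = (-18) * (-34) = 612

612


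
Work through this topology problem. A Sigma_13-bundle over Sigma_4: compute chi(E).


For a fiber bundle F -> E -> B (with CW structure): chi(E) = chi(B) * chi(F).
chi(Sigma_4) = -6, chi(Sigma_13) = -24.
chi(E) = (-6) * (-24) = 144

144


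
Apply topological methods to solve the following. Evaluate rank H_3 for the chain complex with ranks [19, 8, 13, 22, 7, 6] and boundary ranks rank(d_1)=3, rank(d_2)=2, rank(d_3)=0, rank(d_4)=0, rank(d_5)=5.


rank H_k = rank(ker d_k) - rank(im d_{k+1}).
rank(ker d_3) = rank(C_3) - rank(d_3) = 22 - 0 = 22.
rank(im d_{3+1}) = 0.
rank H_3 = 22 - 0 = 22

22


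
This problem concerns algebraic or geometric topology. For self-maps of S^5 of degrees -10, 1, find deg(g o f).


Degree is multiplicative under composition: deg(g o f) = deg(g) * deg(f).
= 1 * -10 = -10

-10


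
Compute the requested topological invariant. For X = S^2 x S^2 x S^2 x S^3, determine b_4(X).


Each S^d has Poincare polynomial 1 + t^d.
The product S^2 x S^2 x S^2 x S^3 has Poincare polynomial prod(1+t^d_i).
Expanding: b_0=1, b_2=3, b_3=1, b_4=3, b_5=3, b_6=1, b_7=3, b_9=1.
b_4 = 3

3


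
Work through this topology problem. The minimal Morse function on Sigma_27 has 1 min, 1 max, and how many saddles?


A perfect Morse function has m_k = b_k.
For Sigma_27: b_0=1, b_1=2g=54, b_2=1.
Saddles m_1 = 2g = 54

54


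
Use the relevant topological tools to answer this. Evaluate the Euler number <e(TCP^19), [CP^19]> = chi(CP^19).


For any closed oriented manifold, <e(TM),[M]> = chi(M).
chi(CP^19) = 19+1 = 20

20


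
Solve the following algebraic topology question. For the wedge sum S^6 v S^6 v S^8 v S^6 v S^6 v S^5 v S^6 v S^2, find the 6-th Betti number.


For a wedge of spheres, H_k (k>0) is free on one generator per sphere of dimension k.
Spheres of dimension 6: count = 5.
b_6 = 5

5


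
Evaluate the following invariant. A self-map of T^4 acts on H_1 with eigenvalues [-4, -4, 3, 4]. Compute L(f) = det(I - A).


For a torus self-map: L(f) = det(I - A) where A acts on H_1.
L(f) = (1--4) * (1--4) * (1-3) * (1-4) = 5 * 5 * -2 * -3 = 150

150


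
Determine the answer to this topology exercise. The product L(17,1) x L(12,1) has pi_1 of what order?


pi_1(X x Y) = pi_1(X) x pi_1(Y).
pi_1(L(17,1)) = Z/17, pi_1(L(12,1)) = Z/12.
|Z/17 x Z/12| = 17 * 12 = 204

204


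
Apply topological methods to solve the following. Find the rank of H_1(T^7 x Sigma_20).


pi_1(A x B) = pi_1(A) x pi_1(B); rank of abelianization = b_1.
b_1(T^7) = 7, b_1(Sigma_20) = 2*20 = 40.
b_1(product) = 7 + 40 = 47

47


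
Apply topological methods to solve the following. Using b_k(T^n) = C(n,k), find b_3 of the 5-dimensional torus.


By the Kunneth formula, b_k(T^n) = C(n,k).
b_3(T^5) = C(5,3).
C(5,3) = 5!/(3!*2!) = 10

10


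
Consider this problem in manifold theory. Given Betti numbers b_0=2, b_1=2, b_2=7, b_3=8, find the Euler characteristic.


chi = sum_k (-1)^k b_k.
= (2) + (-2) + (7) + (-8)
= -1

-1


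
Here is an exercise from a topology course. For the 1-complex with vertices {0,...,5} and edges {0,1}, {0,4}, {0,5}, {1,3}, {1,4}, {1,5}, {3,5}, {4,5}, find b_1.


b_1 = E - V + (number of components).
E = 8, V = 6, components = 2.
b_1 = 8 - 6 + 2 = 4

4


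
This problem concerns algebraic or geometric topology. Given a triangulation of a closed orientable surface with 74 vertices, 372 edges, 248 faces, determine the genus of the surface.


chi = V - E + F = 74 - 372 + 248 = -50
For orientable closed surface: chi = 2 - 2g, so g = (2 - chi)/2.
g = (2 - (-50)) / 2 = 52 / 2 = 26

26


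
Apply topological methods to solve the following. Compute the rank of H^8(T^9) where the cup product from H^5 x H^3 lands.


Cup product: H^p x H^q -> H^{p+q}; here p+q = 5+3 = 8.
rank H^k(T^n) = C(n,k).
C(9,8) = 9

9


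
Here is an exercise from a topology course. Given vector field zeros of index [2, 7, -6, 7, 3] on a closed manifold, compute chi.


Poincare-Hopf: chi(M) = sum of indices of zeros.
chi = (2) + (7) + (-6) + (7) + (3) = 13

13


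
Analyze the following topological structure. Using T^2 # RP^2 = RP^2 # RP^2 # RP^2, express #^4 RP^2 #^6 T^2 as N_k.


Since a >= 1, the sum is non-orientable; each T^2 can be replaced by RP^2 # RP^2 (since T^2#RP^2 = 3RP^2).
Total crosscaps k = 4 + 2*6 = 16.
Check via chi: chi = 4*1 + 6*0 - (4+6-1)*2 = -14 = 2 - k = -14. Consistent.

16


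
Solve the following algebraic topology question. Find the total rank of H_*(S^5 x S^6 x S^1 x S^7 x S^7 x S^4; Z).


Total Betti number is multiplicative under products.
Each S^d (d>=1) has total Betti number 2.
There are 6 sphere factors.
Total = 2^6 = 64

64


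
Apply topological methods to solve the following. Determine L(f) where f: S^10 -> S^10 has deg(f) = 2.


On S^10: L(f) = tr(f_0*) + (-1)^10 tr(f_10*) = 1 + (-1)^10 * deg(f).
L(f) = 1 + (-1)^10 * 2 = 1 + 2 = 3

3


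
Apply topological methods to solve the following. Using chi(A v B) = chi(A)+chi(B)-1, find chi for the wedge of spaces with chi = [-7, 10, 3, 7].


chi(A v B) = chi(A) + chi(B) - 1 (one point identified).
For 4 spaces: chi = (sum chi_i) - (4 - 1).
sum = 13; chi = 13 - 3 = 10

10


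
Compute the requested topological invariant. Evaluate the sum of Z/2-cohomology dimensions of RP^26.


H^k(RP^26; Z/2) = Z/2 for each 0 <= k <= 26.
Total dimension = 26 + 1 = 27

27


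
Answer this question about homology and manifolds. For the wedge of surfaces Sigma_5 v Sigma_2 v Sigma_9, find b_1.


For a wedge X v Y: reduced H_k(X v Y) = H_k(X) + H_k(Y).
Each Sigma_g contributes b_1 = 2g.
b_1 = 10 + 4 + 18 = 32

32


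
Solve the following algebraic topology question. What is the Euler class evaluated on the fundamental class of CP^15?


For any closed oriented manifold, <e(TM),[M]> = chi(M).
chi(CP^15) = 15+1 = 16

16


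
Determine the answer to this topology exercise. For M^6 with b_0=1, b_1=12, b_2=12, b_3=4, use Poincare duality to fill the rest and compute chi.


By Poincare duality b_k = b_{6-k}, so full Betti numbers: b_0=1, b_1=12, b_2=12, b_3=4, b_4=12, b_5=12, b_6=1.
chi = sum (-1)^k b_k = -2

-2


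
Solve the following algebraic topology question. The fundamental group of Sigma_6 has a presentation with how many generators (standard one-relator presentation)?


Standard presentation: pi_1(Sigma_g) = <a_1,b_1,...,a_g,b_g | [a_1,b_1]...[a_g,b_g] = 1>.
Number of generators = 2g = 2*6 = 12

12


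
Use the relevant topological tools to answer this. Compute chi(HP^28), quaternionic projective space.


HP^28 has one cell in each dimension 0, 4, ..., 4*28 (28+1 cells, all even-dim).
chi = 28 + 1 = 29

29


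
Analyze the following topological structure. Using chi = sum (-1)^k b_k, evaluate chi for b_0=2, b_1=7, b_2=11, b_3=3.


chi = sum_k (-1)^k b_k.
= (2) + (-7) + (11) + (-3)
= 3

3


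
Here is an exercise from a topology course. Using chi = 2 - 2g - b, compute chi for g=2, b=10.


For a compact orientable surface with genus g and b boundary components: chi = 2 - 2g - b.
chi = 2 - 2*2 - 10 = 2 - 4 - 10 = -12

-12


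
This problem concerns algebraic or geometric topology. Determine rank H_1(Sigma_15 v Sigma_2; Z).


For a wedge: H_1(A v B) = H_1(A) + H_1(B).
b_1(Sigma_15) = 30, b_1(Sigma_2) = 4.
b_1 = 30 + 4 = 34

34


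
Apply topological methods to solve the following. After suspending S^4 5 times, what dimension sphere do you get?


Each suspension raises dimension by 1: Sigma S^n = S^{n+1}.
Sigma^5 S^4 = S^{4+5} = S^9

9


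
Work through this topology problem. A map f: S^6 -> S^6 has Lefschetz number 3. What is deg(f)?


L(f) = 1 + (-1)^6 deg(f) on S^6.
3 = 1 + (-1)^6 * deg(f)
(-1)^6 * deg(f) = 2
deg(f) = 2

2


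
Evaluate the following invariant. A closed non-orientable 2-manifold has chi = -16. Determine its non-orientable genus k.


chi = 2 - k for closed non-orientable surfaces with k crosscaps.
-16 = 2 - k
k = 2 - (-16) = 18

18


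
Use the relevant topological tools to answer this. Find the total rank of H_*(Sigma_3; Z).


For Sigma_3: b_0 = 1, b_1 = 2g = 6, b_2 = 1.
Total = 1 + 6 + 1 = 8

8


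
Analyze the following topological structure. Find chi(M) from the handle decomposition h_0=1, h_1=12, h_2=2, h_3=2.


Handles of index k contribute (-1)^k to chi (same as CW cells).
chi = (1) + (-12) + (2) + (-2) = -11

-11


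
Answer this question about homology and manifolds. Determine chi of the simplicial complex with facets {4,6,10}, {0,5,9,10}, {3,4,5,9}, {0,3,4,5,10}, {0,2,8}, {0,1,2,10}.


Enumerate all faces; f-vector: f_0=10, f_1=24, f_2=22, f_3=8, f_4=1.
chi = sum (-1)^k f_k = 1

1


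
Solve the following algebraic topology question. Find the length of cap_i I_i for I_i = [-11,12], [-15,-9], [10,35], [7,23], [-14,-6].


Intersection = [max(a_i), min(b_i)] = [10, -9].
Since 10 > -9, the intersection is empty.
Length = 0

0


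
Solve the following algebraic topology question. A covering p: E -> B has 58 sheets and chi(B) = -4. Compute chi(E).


For a finite covering: chi(E) = (number of sheets) * chi(B).
chi(E) = 58 * (-4) = -232

-232


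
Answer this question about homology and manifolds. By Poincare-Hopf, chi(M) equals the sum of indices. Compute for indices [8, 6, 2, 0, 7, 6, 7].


Poincare-Hopf: chi(M) = sum of indices of zeros.
chi = (8) + (6) + (2) + (0) + (7) + (6) + (7) = 36

36


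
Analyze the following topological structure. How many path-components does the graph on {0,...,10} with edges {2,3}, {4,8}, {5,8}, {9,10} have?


Run DFS/union-find over 11 vertices.
V = 11, E = 4.
Number of components = 7

7


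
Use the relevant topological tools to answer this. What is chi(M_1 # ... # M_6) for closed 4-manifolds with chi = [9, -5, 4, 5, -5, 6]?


For n-manifolds: chi(A#B) = chi(A) + chi(B) - chi(S^4).
chi(S^4) = 1 + (-1)^4 = 2.
chi(#) = (sum chi_i) - (6-1)*chi(S^4) = 14 - 5*2 = 4

4


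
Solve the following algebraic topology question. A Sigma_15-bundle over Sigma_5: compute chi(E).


For a fiber bundle F -> E -> B (with CW structure): chi(E) = chi(B) * chi(F).
chi(Sigma_5) = -8, chi(Sigma_15) = -28.
chi(E) = (-8) * (-28) = 224

224


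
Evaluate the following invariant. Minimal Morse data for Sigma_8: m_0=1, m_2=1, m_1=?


A perfect Morse function has m_k = b_k.
For Sigma_8: b_0=1, b_1=2g=16, b_2=1.
Saddles m_1 = 2g = 16

16


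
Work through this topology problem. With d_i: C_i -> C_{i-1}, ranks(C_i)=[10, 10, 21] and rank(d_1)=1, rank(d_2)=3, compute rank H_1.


rank H_k = rank(ker d_k) - rank(im d_{k+1}).
rank(ker d_1) = rank(C_1) - rank(d_1) = 10 - 1 = 9.
rank(im d_{1+1}) = 3.
rank H_1 = 9 - 3 = 6

6
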